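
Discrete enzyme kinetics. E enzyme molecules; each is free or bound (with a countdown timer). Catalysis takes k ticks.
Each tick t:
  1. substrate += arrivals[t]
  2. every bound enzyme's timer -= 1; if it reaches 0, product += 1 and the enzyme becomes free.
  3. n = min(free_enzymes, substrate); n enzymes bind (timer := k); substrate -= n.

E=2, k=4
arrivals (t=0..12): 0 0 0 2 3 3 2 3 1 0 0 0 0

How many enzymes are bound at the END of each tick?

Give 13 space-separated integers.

Answer: 0 0 0 2 2 2 2 2 2 2 2 2 2

Derivation:
t=0: arr=0 -> substrate=0 bound=0 product=0
t=1: arr=0 -> substrate=0 bound=0 product=0
t=2: arr=0 -> substrate=0 bound=0 product=0
t=3: arr=2 -> substrate=0 bound=2 product=0
t=4: arr=3 -> substrate=3 bound=2 product=0
t=5: arr=3 -> substrate=6 bound=2 product=0
t=6: arr=2 -> substrate=8 bound=2 product=0
t=7: arr=3 -> substrate=9 bound=2 product=2
t=8: arr=1 -> substrate=10 bound=2 product=2
t=9: arr=0 -> substrate=10 bound=2 product=2
t=10: arr=0 -> substrate=10 bound=2 product=2
t=11: arr=0 -> substrate=8 bound=2 product=4
t=12: arr=0 -> substrate=8 bound=2 product=4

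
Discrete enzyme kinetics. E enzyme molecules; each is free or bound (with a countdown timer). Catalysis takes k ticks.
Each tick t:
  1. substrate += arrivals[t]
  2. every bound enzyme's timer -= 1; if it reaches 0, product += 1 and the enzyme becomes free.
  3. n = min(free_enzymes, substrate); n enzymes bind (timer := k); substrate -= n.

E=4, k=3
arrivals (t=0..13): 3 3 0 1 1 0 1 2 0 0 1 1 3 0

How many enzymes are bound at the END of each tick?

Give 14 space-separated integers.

t=0: arr=3 -> substrate=0 bound=3 product=0
t=1: arr=3 -> substrate=2 bound=4 product=0
t=2: arr=0 -> substrate=2 bound=4 product=0
t=3: arr=1 -> substrate=0 bound=4 product=3
t=4: arr=1 -> substrate=0 bound=4 product=4
t=5: arr=0 -> substrate=0 bound=4 product=4
t=6: arr=1 -> substrate=0 bound=2 product=7
t=7: arr=2 -> substrate=0 bound=3 product=8
t=8: arr=0 -> substrate=0 bound=3 product=8
t=9: arr=0 -> substrate=0 bound=2 product=9
t=10: arr=1 -> substrate=0 bound=1 product=11
t=11: arr=1 -> substrate=0 bound=2 product=11
t=12: arr=3 -> substrate=1 bound=4 product=11
t=13: arr=0 -> substrate=0 bound=4 product=12

Answer: 3 4 4 4 4 4 2 3 3 2 1 2 4 4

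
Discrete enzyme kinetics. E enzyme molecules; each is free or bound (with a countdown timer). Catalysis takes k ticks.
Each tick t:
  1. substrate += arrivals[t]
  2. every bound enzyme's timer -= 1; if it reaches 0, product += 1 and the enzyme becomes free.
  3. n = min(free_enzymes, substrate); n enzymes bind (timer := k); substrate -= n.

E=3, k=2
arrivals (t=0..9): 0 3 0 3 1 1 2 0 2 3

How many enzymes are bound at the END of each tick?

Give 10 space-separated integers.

t=0: arr=0 -> substrate=0 bound=0 product=0
t=1: arr=3 -> substrate=0 bound=3 product=0
t=2: arr=0 -> substrate=0 bound=3 product=0
t=3: arr=3 -> substrate=0 bound=3 product=3
t=4: arr=1 -> substrate=1 bound=3 product=3
t=5: arr=1 -> substrate=0 bound=2 product=6
t=6: arr=2 -> substrate=1 bound=3 product=6
t=7: arr=0 -> substrate=0 bound=2 product=8
t=8: arr=2 -> substrate=0 bound=3 product=9
t=9: arr=3 -> substrate=2 bound=3 product=10

Answer: 0 3 3 3 3 2 3 2 3 3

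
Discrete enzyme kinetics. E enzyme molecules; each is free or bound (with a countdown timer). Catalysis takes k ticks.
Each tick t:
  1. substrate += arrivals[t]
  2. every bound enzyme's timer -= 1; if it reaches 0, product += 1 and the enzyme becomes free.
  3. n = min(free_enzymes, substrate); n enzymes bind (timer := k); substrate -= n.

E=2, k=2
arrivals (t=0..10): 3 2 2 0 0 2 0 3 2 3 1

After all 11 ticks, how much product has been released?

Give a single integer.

Answer: 10

Derivation:
t=0: arr=3 -> substrate=1 bound=2 product=0
t=1: arr=2 -> substrate=3 bound=2 product=0
t=2: arr=2 -> substrate=3 bound=2 product=2
t=3: arr=0 -> substrate=3 bound=2 product=2
t=4: arr=0 -> substrate=1 bound=2 product=4
t=5: arr=2 -> substrate=3 bound=2 product=4
t=6: arr=0 -> substrate=1 bound=2 product=6
t=7: arr=3 -> substrate=4 bound=2 product=6
t=8: arr=2 -> substrate=4 bound=2 product=8
t=9: arr=3 -> substrate=7 bound=2 product=8
t=10: arr=1 -> substrate=6 bound=2 product=10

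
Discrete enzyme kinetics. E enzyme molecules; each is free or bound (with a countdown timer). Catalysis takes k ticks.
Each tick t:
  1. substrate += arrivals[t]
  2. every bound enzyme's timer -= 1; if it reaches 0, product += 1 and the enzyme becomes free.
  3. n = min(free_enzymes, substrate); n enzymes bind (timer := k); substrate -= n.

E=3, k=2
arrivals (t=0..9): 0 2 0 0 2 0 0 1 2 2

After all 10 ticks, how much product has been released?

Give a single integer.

t=0: arr=0 -> substrate=0 bound=0 product=0
t=1: arr=2 -> substrate=0 bound=2 product=0
t=2: arr=0 -> substrate=0 bound=2 product=0
t=3: arr=0 -> substrate=0 bound=0 product=2
t=4: arr=2 -> substrate=0 bound=2 product=2
t=5: arr=0 -> substrate=0 bound=2 product=2
t=6: arr=0 -> substrate=0 bound=0 product=4
t=7: arr=1 -> substrate=0 bound=1 product=4
t=8: arr=2 -> substrate=0 bound=3 product=4
t=9: arr=2 -> substrate=1 bound=3 product=5

Answer: 5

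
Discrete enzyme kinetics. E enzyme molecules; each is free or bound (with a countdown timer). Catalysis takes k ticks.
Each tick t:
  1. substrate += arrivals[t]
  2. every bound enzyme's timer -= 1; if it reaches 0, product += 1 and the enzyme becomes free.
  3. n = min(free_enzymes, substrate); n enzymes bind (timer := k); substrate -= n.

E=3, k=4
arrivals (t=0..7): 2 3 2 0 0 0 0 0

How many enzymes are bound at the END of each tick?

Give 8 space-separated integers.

Answer: 2 3 3 3 3 3 3 3

Derivation:
t=0: arr=2 -> substrate=0 bound=2 product=0
t=1: arr=3 -> substrate=2 bound=3 product=0
t=2: arr=2 -> substrate=4 bound=3 product=0
t=3: arr=0 -> substrate=4 bound=3 product=0
t=4: arr=0 -> substrate=2 bound=3 product=2
t=5: arr=0 -> substrate=1 bound=3 product=3
t=6: arr=0 -> substrate=1 bound=3 product=3
t=7: arr=0 -> substrate=1 bound=3 product=3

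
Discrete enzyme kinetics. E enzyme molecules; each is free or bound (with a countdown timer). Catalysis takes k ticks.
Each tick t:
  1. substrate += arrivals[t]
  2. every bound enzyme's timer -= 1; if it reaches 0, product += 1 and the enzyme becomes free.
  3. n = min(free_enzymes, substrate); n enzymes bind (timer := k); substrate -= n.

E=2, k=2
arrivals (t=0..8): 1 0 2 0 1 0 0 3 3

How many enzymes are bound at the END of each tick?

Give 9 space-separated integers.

Answer: 1 1 2 2 1 1 0 2 2

Derivation:
t=0: arr=1 -> substrate=0 bound=1 product=0
t=1: arr=0 -> substrate=0 bound=1 product=0
t=2: arr=2 -> substrate=0 bound=2 product=1
t=3: arr=0 -> substrate=0 bound=2 product=1
t=4: arr=1 -> substrate=0 bound=1 product=3
t=5: arr=0 -> substrate=0 bound=1 product=3
t=6: arr=0 -> substrate=0 bound=0 product=4
t=7: arr=3 -> substrate=1 bound=2 product=4
t=8: arr=3 -> substrate=4 bound=2 product=4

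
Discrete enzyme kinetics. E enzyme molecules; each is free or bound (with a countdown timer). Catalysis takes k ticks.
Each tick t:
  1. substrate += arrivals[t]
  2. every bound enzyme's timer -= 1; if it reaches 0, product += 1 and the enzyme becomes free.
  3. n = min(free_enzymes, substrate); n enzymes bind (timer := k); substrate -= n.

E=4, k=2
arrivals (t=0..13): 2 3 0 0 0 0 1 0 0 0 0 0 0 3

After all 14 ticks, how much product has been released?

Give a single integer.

t=0: arr=2 -> substrate=0 bound=2 product=0
t=1: arr=3 -> substrate=1 bound=4 product=0
t=2: arr=0 -> substrate=0 bound=3 product=2
t=3: arr=0 -> substrate=0 bound=1 product=4
t=4: arr=0 -> substrate=0 bound=0 product=5
t=5: arr=0 -> substrate=0 bound=0 product=5
t=6: arr=1 -> substrate=0 bound=1 product=5
t=7: arr=0 -> substrate=0 bound=1 product=5
t=8: arr=0 -> substrate=0 bound=0 product=6
t=9: arr=0 -> substrate=0 bound=0 product=6
t=10: arr=0 -> substrate=0 bound=0 product=6
t=11: arr=0 -> substrate=0 bound=0 product=6
t=12: arr=0 -> substrate=0 bound=0 product=6
t=13: arr=3 -> substrate=0 bound=3 product=6

Answer: 6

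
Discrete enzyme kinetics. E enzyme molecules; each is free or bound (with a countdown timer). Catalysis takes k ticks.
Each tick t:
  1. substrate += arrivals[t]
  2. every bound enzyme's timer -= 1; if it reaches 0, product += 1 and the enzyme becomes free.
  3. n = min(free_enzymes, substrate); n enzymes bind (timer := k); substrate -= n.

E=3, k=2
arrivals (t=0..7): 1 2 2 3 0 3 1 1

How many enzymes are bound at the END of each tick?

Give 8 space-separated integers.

Answer: 1 3 3 3 3 3 3 3

Derivation:
t=0: arr=1 -> substrate=0 bound=1 product=0
t=1: arr=2 -> substrate=0 bound=3 product=0
t=2: arr=2 -> substrate=1 bound=3 product=1
t=3: arr=3 -> substrate=2 bound=3 product=3
t=4: arr=0 -> substrate=1 bound=3 product=4
t=5: arr=3 -> substrate=2 bound=3 product=6
t=6: arr=1 -> substrate=2 bound=3 product=7
t=7: arr=1 -> substrate=1 bound=3 product=9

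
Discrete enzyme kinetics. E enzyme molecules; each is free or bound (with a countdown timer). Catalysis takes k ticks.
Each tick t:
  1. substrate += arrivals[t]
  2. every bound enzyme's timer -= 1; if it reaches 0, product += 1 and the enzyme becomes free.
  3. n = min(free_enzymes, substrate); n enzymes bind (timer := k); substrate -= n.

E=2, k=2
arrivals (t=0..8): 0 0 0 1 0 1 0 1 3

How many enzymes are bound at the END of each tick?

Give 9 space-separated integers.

Answer: 0 0 0 1 1 1 1 1 2

Derivation:
t=0: arr=0 -> substrate=0 bound=0 product=0
t=1: arr=0 -> substrate=0 bound=0 product=0
t=2: arr=0 -> substrate=0 bound=0 product=0
t=3: arr=1 -> substrate=0 bound=1 product=0
t=4: arr=0 -> substrate=0 bound=1 product=0
t=5: arr=1 -> substrate=0 bound=1 product=1
t=6: arr=0 -> substrate=0 bound=1 product=1
t=7: arr=1 -> substrate=0 bound=1 product=2
t=8: arr=3 -> substrate=2 bound=2 product=2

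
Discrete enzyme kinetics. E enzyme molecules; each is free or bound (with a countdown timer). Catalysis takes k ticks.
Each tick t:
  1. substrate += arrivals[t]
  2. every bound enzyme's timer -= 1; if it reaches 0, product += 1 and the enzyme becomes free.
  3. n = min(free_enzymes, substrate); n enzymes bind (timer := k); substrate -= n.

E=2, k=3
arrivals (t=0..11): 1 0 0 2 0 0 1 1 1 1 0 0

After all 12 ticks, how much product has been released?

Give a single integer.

t=0: arr=1 -> substrate=0 bound=1 product=0
t=1: arr=0 -> substrate=0 bound=1 product=0
t=2: arr=0 -> substrate=0 bound=1 product=0
t=3: arr=2 -> substrate=0 bound=2 product=1
t=4: arr=0 -> substrate=0 bound=2 product=1
t=5: arr=0 -> substrate=0 bound=2 product=1
t=6: arr=1 -> substrate=0 bound=1 product=3
t=7: arr=1 -> substrate=0 bound=2 product=3
t=8: arr=1 -> substrate=1 bound=2 product=3
t=9: arr=1 -> substrate=1 bound=2 product=4
t=10: arr=0 -> substrate=0 bound=2 product=5
t=11: arr=0 -> substrate=0 bound=2 product=5

Answer: 5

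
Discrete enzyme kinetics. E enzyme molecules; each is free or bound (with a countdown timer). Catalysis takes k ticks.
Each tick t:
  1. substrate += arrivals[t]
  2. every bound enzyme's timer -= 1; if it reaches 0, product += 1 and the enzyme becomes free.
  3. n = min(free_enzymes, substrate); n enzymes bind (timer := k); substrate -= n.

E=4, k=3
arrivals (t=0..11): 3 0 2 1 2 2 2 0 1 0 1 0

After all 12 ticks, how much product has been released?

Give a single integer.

Answer: 12

Derivation:
t=0: arr=3 -> substrate=0 bound=3 product=0
t=1: arr=0 -> substrate=0 bound=3 product=0
t=2: arr=2 -> substrate=1 bound=4 product=0
t=3: arr=1 -> substrate=0 bound=3 product=3
t=4: arr=2 -> substrate=1 bound=4 product=3
t=5: arr=2 -> substrate=2 bound=4 product=4
t=6: arr=2 -> substrate=2 bound=4 product=6
t=7: arr=0 -> substrate=1 bound=4 product=7
t=8: arr=1 -> substrate=1 bound=4 product=8
t=9: arr=0 -> substrate=0 bound=3 product=10
t=10: arr=1 -> substrate=0 bound=3 product=11
t=11: arr=0 -> substrate=0 bound=2 product=12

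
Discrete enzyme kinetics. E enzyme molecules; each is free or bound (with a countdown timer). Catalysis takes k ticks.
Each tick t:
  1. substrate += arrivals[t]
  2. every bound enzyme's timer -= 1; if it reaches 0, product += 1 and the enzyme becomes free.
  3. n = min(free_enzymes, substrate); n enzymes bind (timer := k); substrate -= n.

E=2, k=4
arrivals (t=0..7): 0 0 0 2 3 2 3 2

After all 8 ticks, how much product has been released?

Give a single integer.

t=0: arr=0 -> substrate=0 bound=0 product=0
t=1: arr=0 -> substrate=0 bound=0 product=0
t=2: arr=0 -> substrate=0 bound=0 product=0
t=3: arr=2 -> substrate=0 bound=2 product=0
t=4: arr=3 -> substrate=3 bound=2 product=0
t=5: arr=2 -> substrate=5 bound=2 product=0
t=6: arr=3 -> substrate=8 bound=2 product=0
t=7: arr=2 -> substrate=8 bound=2 product=2

Answer: 2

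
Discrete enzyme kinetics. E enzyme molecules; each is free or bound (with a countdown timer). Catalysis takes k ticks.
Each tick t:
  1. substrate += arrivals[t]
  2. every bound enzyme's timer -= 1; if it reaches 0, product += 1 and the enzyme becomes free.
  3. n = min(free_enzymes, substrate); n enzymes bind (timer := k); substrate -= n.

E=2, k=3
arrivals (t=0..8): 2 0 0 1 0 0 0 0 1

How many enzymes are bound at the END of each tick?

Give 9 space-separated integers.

Answer: 2 2 2 1 1 1 0 0 1

Derivation:
t=0: arr=2 -> substrate=0 bound=2 product=0
t=1: arr=0 -> substrate=0 bound=2 product=0
t=2: arr=0 -> substrate=0 bound=2 product=0
t=3: arr=1 -> substrate=0 bound=1 product=2
t=4: arr=0 -> substrate=0 bound=1 product=2
t=5: arr=0 -> substrate=0 bound=1 product=2
t=6: arr=0 -> substrate=0 bound=0 product=3
t=7: arr=0 -> substrate=0 bound=0 product=3
t=8: arr=1 -> substrate=0 bound=1 product=3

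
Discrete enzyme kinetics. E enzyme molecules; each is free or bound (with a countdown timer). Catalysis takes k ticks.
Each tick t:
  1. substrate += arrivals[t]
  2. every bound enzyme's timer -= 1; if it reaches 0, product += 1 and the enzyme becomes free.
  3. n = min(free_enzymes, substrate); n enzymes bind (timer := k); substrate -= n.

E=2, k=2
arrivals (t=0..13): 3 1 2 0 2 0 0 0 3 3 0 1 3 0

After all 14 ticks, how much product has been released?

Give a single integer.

t=0: arr=3 -> substrate=1 bound=2 product=0
t=1: arr=1 -> substrate=2 bound=2 product=0
t=2: arr=2 -> substrate=2 bound=2 product=2
t=3: arr=0 -> substrate=2 bound=2 product=2
t=4: arr=2 -> substrate=2 bound=2 product=4
t=5: arr=0 -> substrate=2 bound=2 product=4
t=6: arr=0 -> substrate=0 bound=2 product=6
t=7: arr=0 -> substrate=0 bound=2 product=6
t=8: arr=3 -> substrate=1 bound=2 product=8
t=9: arr=3 -> substrate=4 bound=2 product=8
t=10: arr=0 -> substrate=2 bound=2 product=10
t=11: arr=1 -> substrate=3 bound=2 product=10
t=12: arr=3 -> substrate=4 bound=2 product=12
t=13: arr=0 -> substrate=4 bound=2 product=12

Answer: 12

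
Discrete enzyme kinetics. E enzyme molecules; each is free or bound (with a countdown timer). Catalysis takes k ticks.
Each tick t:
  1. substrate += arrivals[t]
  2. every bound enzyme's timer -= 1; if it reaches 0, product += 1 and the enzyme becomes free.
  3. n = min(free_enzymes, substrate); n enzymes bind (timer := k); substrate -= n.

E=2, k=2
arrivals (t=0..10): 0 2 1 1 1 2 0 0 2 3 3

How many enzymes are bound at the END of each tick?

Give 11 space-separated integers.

t=0: arr=0 -> substrate=0 bound=0 product=0
t=1: arr=2 -> substrate=0 bound=2 product=0
t=2: arr=1 -> substrate=1 bound=2 product=0
t=3: arr=1 -> substrate=0 bound=2 product=2
t=4: arr=1 -> substrate=1 bound=2 product=2
t=5: arr=2 -> substrate=1 bound=2 product=4
t=6: arr=0 -> substrate=1 bound=2 product=4
t=7: arr=0 -> substrate=0 bound=1 product=6
t=8: arr=2 -> substrate=1 bound=2 product=6
t=9: arr=3 -> substrate=3 bound=2 product=7
t=10: arr=3 -> substrate=5 bound=2 product=8

Answer: 0 2 2 2 2 2 2 1 2 2 2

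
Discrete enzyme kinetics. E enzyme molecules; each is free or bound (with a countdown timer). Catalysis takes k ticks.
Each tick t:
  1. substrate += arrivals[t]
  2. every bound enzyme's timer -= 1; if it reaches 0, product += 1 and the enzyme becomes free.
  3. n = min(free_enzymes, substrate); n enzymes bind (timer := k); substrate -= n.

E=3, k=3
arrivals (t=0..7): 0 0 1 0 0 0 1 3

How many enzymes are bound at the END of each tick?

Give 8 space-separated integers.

t=0: arr=0 -> substrate=0 bound=0 product=0
t=1: arr=0 -> substrate=0 bound=0 product=0
t=2: arr=1 -> substrate=0 bound=1 product=0
t=3: arr=0 -> substrate=0 bound=1 product=0
t=4: arr=0 -> substrate=0 bound=1 product=0
t=5: arr=0 -> substrate=0 bound=0 product=1
t=6: arr=1 -> substrate=0 bound=1 product=1
t=7: arr=3 -> substrate=1 bound=3 product=1

Answer: 0 0 1 1 1 0 1 3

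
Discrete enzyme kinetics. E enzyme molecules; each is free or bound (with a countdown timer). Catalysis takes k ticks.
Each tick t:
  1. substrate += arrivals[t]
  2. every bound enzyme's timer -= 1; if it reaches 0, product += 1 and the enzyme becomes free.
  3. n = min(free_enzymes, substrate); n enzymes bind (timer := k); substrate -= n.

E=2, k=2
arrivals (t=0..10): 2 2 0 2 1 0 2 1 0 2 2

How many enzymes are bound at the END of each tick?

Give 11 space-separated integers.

t=0: arr=2 -> substrate=0 bound=2 product=0
t=1: arr=2 -> substrate=2 bound=2 product=0
t=2: arr=0 -> substrate=0 bound=2 product=2
t=3: arr=2 -> substrate=2 bound=2 product=2
t=4: arr=1 -> substrate=1 bound=2 product=4
t=5: arr=0 -> substrate=1 bound=2 product=4
t=6: arr=2 -> substrate=1 bound=2 product=6
t=7: arr=1 -> substrate=2 bound=2 product=6
t=8: arr=0 -> substrate=0 bound=2 product=8
t=9: arr=2 -> substrate=2 bound=2 product=8
t=10: arr=2 -> substrate=2 bound=2 product=10

Answer: 2 2 2 2 2 2 2 2 2 2 2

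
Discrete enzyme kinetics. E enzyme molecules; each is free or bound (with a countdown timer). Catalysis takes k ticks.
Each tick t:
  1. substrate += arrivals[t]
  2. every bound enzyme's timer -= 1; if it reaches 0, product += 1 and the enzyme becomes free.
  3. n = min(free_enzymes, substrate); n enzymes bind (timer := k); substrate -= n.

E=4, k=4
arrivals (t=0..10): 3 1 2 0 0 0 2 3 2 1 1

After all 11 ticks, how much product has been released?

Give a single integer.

t=0: arr=3 -> substrate=0 bound=3 product=0
t=1: arr=1 -> substrate=0 bound=4 product=0
t=2: arr=2 -> substrate=2 bound=4 product=0
t=3: arr=0 -> substrate=2 bound=4 product=0
t=4: arr=0 -> substrate=0 bound=3 product=3
t=5: arr=0 -> substrate=0 bound=2 product=4
t=6: arr=2 -> substrate=0 bound=4 product=4
t=7: arr=3 -> substrate=3 bound=4 product=4
t=8: arr=2 -> substrate=3 bound=4 product=6
t=9: arr=1 -> substrate=4 bound=4 product=6
t=10: arr=1 -> substrate=3 bound=4 product=8

Answer: 8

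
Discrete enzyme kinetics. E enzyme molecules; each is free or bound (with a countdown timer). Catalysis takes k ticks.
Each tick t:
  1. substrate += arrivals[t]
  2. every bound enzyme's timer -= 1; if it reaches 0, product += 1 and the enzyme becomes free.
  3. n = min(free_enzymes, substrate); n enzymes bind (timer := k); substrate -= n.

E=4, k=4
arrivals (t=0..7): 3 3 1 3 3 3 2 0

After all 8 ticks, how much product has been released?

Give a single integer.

Answer: 4

Derivation:
t=0: arr=3 -> substrate=0 bound=3 product=0
t=1: arr=3 -> substrate=2 bound=4 product=0
t=2: arr=1 -> substrate=3 bound=4 product=0
t=3: arr=3 -> substrate=6 bound=4 product=0
t=4: arr=3 -> substrate=6 bound=4 product=3
t=5: arr=3 -> substrate=8 bound=4 product=4
t=6: arr=2 -> substrate=10 bound=4 product=4
t=7: arr=0 -> substrate=10 bound=4 product=4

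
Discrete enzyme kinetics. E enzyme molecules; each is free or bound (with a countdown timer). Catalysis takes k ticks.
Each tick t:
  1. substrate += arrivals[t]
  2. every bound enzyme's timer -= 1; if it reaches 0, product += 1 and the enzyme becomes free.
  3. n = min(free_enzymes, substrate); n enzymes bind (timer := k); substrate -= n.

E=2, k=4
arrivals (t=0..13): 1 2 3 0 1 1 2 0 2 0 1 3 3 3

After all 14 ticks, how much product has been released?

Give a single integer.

t=0: arr=1 -> substrate=0 bound=1 product=0
t=1: arr=2 -> substrate=1 bound=2 product=0
t=2: arr=3 -> substrate=4 bound=2 product=0
t=3: arr=0 -> substrate=4 bound=2 product=0
t=4: arr=1 -> substrate=4 bound=2 product=1
t=5: arr=1 -> substrate=4 bound=2 product=2
t=6: arr=2 -> substrate=6 bound=2 product=2
t=7: arr=0 -> substrate=6 bound=2 product=2
t=8: arr=2 -> substrate=7 bound=2 product=3
t=9: arr=0 -> substrate=6 bound=2 product=4
t=10: arr=1 -> substrate=7 bound=2 product=4
t=11: arr=3 -> substrate=10 bound=2 product=4
t=12: arr=3 -> substrate=12 bound=2 product=5
t=13: arr=3 -> substrate=14 bound=2 product=6

Answer: 6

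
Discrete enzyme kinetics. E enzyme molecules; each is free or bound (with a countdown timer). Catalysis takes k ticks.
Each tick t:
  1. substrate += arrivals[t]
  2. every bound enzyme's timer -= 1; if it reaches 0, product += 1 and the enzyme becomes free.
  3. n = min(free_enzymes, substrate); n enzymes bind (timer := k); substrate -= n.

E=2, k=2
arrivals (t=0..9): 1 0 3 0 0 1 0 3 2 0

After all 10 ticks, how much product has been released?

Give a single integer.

t=0: arr=1 -> substrate=0 bound=1 product=0
t=1: arr=0 -> substrate=0 bound=1 product=0
t=2: arr=3 -> substrate=1 bound=2 product=1
t=3: arr=0 -> substrate=1 bound=2 product=1
t=4: arr=0 -> substrate=0 bound=1 product=3
t=5: arr=1 -> substrate=0 bound=2 product=3
t=6: arr=0 -> substrate=0 bound=1 product=4
t=7: arr=3 -> substrate=1 bound=2 product=5
t=8: arr=2 -> substrate=3 bound=2 product=5
t=9: arr=0 -> substrate=1 bound=2 product=7

Answer: 7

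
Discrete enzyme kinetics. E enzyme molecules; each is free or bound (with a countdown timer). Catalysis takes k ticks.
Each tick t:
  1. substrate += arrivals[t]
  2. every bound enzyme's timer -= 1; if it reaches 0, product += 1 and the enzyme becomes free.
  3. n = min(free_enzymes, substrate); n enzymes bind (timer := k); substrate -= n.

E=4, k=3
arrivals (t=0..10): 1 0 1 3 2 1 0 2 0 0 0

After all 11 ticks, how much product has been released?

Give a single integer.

Answer: 9

Derivation:
t=0: arr=1 -> substrate=0 bound=1 product=0
t=1: arr=0 -> substrate=0 bound=1 product=0
t=2: arr=1 -> substrate=0 bound=2 product=0
t=3: arr=3 -> substrate=0 bound=4 product=1
t=4: arr=2 -> substrate=2 bound=4 product=1
t=5: arr=1 -> substrate=2 bound=4 product=2
t=6: arr=0 -> substrate=0 bound=3 product=5
t=7: arr=2 -> substrate=1 bound=4 product=5
t=8: arr=0 -> substrate=0 bound=4 product=6
t=9: arr=0 -> substrate=0 bound=2 product=8
t=10: arr=0 -> substrate=0 bound=1 product=9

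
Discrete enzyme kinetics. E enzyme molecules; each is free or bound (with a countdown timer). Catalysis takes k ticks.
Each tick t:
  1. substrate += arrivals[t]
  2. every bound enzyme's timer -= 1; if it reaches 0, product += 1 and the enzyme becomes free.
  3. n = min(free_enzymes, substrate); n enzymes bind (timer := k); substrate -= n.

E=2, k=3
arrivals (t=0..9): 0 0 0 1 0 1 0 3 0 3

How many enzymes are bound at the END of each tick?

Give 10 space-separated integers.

t=0: arr=0 -> substrate=0 bound=0 product=0
t=1: arr=0 -> substrate=0 bound=0 product=0
t=2: arr=0 -> substrate=0 bound=0 product=0
t=3: arr=1 -> substrate=0 bound=1 product=0
t=4: arr=0 -> substrate=0 bound=1 product=0
t=5: arr=1 -> substrate=0 bound=2 product=0
t=6: arr=0 -> substrate=0 bound=1 product=1
t=7: arr=3 -> substrate=2 bound=2 product=1
t=8: arr=0 -> substrate=1 bound=2 product=2
t=9: arr=3 -> substrate=4 bound=2 product=2

Answer: 0 0 0 1 1 2 1 2 2 2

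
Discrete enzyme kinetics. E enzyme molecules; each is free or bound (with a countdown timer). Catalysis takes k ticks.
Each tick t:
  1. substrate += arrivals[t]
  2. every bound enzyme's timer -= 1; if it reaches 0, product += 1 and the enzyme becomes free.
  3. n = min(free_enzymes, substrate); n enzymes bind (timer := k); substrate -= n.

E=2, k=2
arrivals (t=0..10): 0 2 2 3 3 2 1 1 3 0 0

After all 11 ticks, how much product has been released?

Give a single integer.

Answer: 8

Derivation:
t=0: arr=0 -> substrate=0 bound=0 product=0
t=1: arr=2 -> substrate=0 bound=2 product=0
t=2: arr=2 -> substrate=2 bound=2 product=0
t=3: arr=3 -> substrate=3 bound=2 product=2
t=4: arr=3 -> substrate=6 bound=2 product=2
t=5: arr=2 -> substrate=6 bound=2 product=4
t=6: arr=1 -> substrate=7 bound=2 product=4
t=7: arr=1 -> substrate=6 bound=2 product=6
t=8: arr=3 -> substrate=9 bound=2 product=6
t=9: arr=0 -> substrate=7 bound=2 product=8
t=10: arr=0 -> substrate=7 bound=2 product=8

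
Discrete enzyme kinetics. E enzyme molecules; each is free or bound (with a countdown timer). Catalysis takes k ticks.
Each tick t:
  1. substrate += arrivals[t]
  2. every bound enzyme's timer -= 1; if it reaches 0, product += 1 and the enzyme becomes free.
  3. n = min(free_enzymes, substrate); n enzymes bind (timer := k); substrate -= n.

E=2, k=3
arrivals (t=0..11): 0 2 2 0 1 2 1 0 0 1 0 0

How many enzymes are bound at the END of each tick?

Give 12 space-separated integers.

t=0: arr=0 -> substrate=0 bound=0 product=0
t=1: arr=2 -> substrate=0 bound=2 product=0
t=2: arr=2 -> substrate=2 bound=2 product=0
t=3: arr=0 -> substrate=2 bound=2 product=0
t=4: arr=1 -> substrate=1 bound=2 product=2
t=5: arr=2 -> substrate=3 bound=2 product=2
t=6: arr=1 -> substrate=4 bound=2 product=2
t=7: arr=0 -> substrate=2 bound=2 product=4
t=8: arr=0 -> substrate=2 bound=2 product=4
t=9: arr=1 -> substrate=3 bound=2 product=4
t=10: arr=0 -> substrate=1 bound=2 product=6
t=11: arr=0 -> substrate=1 bound=2 product=6

Answer: 0 2 2 2 2 2 2 2 2 2 2 2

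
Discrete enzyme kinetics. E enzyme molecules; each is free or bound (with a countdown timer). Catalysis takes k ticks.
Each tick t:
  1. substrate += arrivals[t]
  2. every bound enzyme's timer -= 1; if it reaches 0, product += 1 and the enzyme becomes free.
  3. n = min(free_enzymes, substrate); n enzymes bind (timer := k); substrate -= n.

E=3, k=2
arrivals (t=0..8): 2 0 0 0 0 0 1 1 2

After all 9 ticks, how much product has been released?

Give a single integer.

Answer: 3

Derivation:
t=0: arr=2 -> substrate=0 bound=2 product=0
t=1: arr=0 -> substrate=0 bound=2 product=0
t=2: arr=0 -> substrate=0 bound=0 product=2
t=3: arr=0 -> substrate=0 bound=0 product=2
t=4: arr=0 -> substrate=0 bound=0 product=2
t=5: arr=0 -> substrate=0 bound=0 product=2
t=6: arr=1 -> substrate=0 bound=1 product=2
t=7: arr=1 -> substrate=0 bound=2 product=2
t=8: arr=2 -> substrate=0 bound=3 product=3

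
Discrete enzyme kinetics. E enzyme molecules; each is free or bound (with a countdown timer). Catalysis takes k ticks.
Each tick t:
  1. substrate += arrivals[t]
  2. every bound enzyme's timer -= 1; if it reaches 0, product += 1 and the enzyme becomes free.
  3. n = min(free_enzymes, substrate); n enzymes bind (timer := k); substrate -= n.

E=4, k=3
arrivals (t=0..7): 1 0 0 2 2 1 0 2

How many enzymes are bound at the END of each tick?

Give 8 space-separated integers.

Answer: 1 1 1 2 4 4 3 3

Derivation:
t=0: arr=1 -> substrate=0 bound=1 product=0
t=1: arr=0 -> substrate=0 bound=1 product=0
t=2: arr=0 -> substrate=0 bound=1 product=0
t=3: arr=2 -> substrate=0 bound=2 product=1
t=4: arr=2 -> substrate=0 bound=4 product=1
t=5: arr=1 -> substrate=1 bound=4 product=1
t=6: arr=0 -> substrate=0 bound=3 product=3
t=7: arr=2 -> substrate=0 bound=3 product=5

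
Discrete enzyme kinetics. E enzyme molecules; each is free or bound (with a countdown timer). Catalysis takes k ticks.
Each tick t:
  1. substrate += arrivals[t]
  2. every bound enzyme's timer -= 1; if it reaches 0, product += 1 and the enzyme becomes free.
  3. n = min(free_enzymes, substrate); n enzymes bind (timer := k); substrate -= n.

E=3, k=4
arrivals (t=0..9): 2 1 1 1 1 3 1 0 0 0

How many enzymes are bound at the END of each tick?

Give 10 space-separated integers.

Answer: 2 3 3 3 3 3 3 3 3 3

Derivation:
t=0: arr=2 -> substrate=0 bound=2 product=0
t=1: arr=1 -> substrate=0 bound=3 product=0
t=2: arr=1 -> substrate=1 bound=3 product=0
t=3: arr=1 -> substrate=2 bound=3 product=0
t=4: arr=1 -> substrate=1 bound=3 product=2
t=5: arr=3 -> substrate=3 bound=3 product=3
t=6: arr=1 -> substrate=4 bound=3 product=3
t=7: arr=0 -> substrate=4 bound=3 product=3
t=8: arr=0 -> substrate=2 bound=3 product=5
t=9: arr=0 -> substrate=1 bound=3 product=6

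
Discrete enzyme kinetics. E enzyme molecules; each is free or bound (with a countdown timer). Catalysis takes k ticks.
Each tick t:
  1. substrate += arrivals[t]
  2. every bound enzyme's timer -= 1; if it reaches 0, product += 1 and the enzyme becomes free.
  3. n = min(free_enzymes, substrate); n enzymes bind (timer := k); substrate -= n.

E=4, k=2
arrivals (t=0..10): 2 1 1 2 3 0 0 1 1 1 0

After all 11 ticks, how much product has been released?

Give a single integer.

Answer: 11

Derivation:
t=0: arr=2 -> substrate=0 bound=2 product=0
t=1: arr=1 -> substrate=0 bound=3 product=0
t=2: arr=1 -> substrate=0 bound=2 product=2
t=3: arr=2 -> substrate=0 bound=3 product=3
t=4: arr=3 -> substrate=1 bound=4 product=4
t=5: arr=0 -> substrate=0 bound=3 product=6
t=6: arr=0 -> substrate=0 bound=1 product=8
t=7: arr=1 -> substrate=0 bound=1 product=9
t=8: arr=1 -> substrate=0 bound=2 product=9
t=9: arr=1 -> substrate=0 bound=2 product=10
t=10: arr=0 -> substrate=0 bound=1 product=11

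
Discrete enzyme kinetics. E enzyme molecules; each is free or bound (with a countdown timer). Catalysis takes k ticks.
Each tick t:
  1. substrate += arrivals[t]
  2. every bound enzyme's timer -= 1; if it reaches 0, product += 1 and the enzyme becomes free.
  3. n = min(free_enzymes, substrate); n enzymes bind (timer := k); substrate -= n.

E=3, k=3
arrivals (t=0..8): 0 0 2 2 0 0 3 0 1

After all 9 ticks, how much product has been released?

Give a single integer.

t=0: arr=0 -> substrate=0 bound=0 product=0
t=1: arr=0 -> substrate=0 bound=0 product=0
t=2: arr=2 -> substrate=0 bound=2 product=0
t=3: arr=2 -> substrate=1 bound=3 product=0
t=4: arr=0 -> substrate=1 bound=3 product=0
t=5: arr=0 -> substrate=0 bound=2 product=2
t=6: arr=3 -> substrate=1 bound=3 product=3
t=7: arr=0 -> substrate=1 bound=3 product=3
t=8: arr=1 -> substrate=1 bound=3 product=4

Answer: 4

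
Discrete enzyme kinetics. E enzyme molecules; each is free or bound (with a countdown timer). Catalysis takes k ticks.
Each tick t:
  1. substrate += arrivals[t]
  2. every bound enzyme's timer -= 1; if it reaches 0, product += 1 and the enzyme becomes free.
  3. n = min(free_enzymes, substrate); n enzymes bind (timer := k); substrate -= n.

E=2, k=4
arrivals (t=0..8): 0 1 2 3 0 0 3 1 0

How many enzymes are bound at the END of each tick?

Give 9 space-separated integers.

t=0: arr=0 -> substrate=0 bound=0 product=0
t=1: arr=1 -> substrate=0 bound=1 product=0
t=2: arr=2 -> substrate=1 bound=2 product=0
t=3: arr=3 -> substrate=4 bound=2 product=0
t=4: arr=0 -> substrate=4 bound=2 product=0
t=5: arr=0 -> substrate=3 bound=2 product=1
t=6: arr=3 -> substrate=5 bound=2 product=2
t=7: arr=1 -> substrate=6 bound=2 product=2
t=8: arr=0 -> substrate=6 bound=2 product=2

Answer: 0 1 2 2 2 2 2 2 2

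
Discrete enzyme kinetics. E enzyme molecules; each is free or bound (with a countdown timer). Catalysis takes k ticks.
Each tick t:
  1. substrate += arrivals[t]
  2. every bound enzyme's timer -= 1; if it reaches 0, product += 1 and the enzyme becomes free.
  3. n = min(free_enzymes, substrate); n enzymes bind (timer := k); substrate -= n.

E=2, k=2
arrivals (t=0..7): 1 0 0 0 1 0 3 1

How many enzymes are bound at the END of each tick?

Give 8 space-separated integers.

t=0: arr=1 -> substrate=0 bound=1 product=0
t=1: arr=0 -> substrate=0 bound=1 product=0
t=2: arr=0 -> substrate=0 bound=0 product=1
t=3: arr=0 -> substrate=0 bound=0 product=1
t=4: arr=1 -> substrate=0 bound=1 product=1
t=5: arr=0 -> substrate=0 bound=1 product=1
t=6: arr=3 -> substrate=1 bound=2 product=2
t=7: arr=1 -> substrate=2 bound=2 product=2

Answer: 1 1 0 0 1 1 2 2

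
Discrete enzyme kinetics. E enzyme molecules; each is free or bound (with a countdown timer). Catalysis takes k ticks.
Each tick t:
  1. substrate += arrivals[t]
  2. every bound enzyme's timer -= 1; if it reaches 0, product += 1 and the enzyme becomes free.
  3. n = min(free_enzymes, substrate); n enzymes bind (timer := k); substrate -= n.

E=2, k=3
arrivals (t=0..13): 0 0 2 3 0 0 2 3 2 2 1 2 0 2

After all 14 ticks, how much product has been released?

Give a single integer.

Answer: 6

Derivation:
t=0: arr=0 -> substrate=0 bound=0 product=0
t=1: arr=0 -> substrate=0 bound=0 product=0
t=2: arr=2 -> substrate=0 bound=2 product=0
t=3: arr=3 -> substrate=3 bound=2 product=0
t=4: arr=0 -> substrate=3 bound=2 product=0
t=5: arr=0 -> substrate=1 bound=2 product=2
t=6: arr=2 -> substrate=3 bound=2 product=2
t=7: arr=3 -> substrate=6 bound=2 product=2
t=8: arr=2 -> substrate=6 bound=2 product=4
t=9: arr=2 -> substrate=8 bound=2 product=4
t=10: arr=1 -> substrate=9 bound=2 product=4
t=11: arr=2 -> substrate=9 bound=2 product=6
t=12: arr=0 -> substrate=9 bound=2 product=6
t=13: arr=2 -> substrate=11 bound=2 product=6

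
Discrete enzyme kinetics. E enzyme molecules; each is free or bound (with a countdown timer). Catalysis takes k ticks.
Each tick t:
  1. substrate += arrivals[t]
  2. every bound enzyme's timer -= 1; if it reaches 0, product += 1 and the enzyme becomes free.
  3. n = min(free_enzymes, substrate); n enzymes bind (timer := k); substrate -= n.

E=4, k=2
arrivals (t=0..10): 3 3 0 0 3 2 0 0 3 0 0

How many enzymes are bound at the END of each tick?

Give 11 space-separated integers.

t=0: arr=3 -> substrate=0 bound=3 product=0
t=1: arr=3 -> substrate=2 bound=4 product=0
t=2: arr=0 -> substrate=0 bound=3 product=3
t=3: arr=0 -> substrate=0 bound=2 product=4
t=4: arr=3 -> substrate=0 bound=3 product=6
t=5: arr=2 -> substrate=1 bound=4 product=6
t=6: arr=0 -> substrate=0 bound=2 product=9
t=7: arr=0 -> substrate=0 bound=1 product=10
t=8: arr=3 -> substrate=0 bound=3 product=11
t=9: arr=0 -> substrate=0 bound=3 product=11
t=10: arr=0 -> substrate=0 bound=0 product=14

Answer: 3 4 3 2 3 4 2 1 3 3 0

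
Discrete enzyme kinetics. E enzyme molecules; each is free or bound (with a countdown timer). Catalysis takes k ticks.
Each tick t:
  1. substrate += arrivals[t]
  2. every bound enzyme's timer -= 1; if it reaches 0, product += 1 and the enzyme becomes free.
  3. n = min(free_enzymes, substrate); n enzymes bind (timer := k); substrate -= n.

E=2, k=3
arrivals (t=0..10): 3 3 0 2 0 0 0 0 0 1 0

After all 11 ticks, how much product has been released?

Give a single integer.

t=0: arr=3 -> substrate=1 bound=2 product=0
t=1: arr=3 -> substrate=4 bound=2 product=0
t=2: arr=0 -> substrate=4 bound=2 product=0
t=3: arr=2 -> substrate=4 bound=2 product=2
t=4: arr=0 -> substrate=4 bound=2 product=2
t=5: arr=0 -> substrate=4 bound=2 product=2
t=6: arr=0 -> substrate=2 bound=2 product=4
t=7: arr=0 -> substrate=2 bound=2 product=4
t=8: arr=0 -> substrate=2 bound=2 product=4
t=9: arr=1 -> substrate=1 bound=2 product=6
t=10: arr=0 -> substrate=1 bound=2 product=6

Answer: 6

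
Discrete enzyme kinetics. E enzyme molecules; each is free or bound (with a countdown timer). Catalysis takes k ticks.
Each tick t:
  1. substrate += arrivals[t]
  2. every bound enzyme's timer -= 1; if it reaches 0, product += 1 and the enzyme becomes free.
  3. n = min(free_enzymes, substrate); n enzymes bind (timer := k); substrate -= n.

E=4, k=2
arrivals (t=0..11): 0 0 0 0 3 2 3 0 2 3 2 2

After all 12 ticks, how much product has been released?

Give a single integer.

t=0: arr=0 -> substrate=0 bound=0 product=0
t=1: arr=0 -> substrate=0 bound=0 product=0
t=2: arr=0 -> substrate=0 bound=0 product=0
t=3: arr=0 -> substrate=0 bound=0 product=0
t=4: arr=3 -> substrate=0 bound=3 product=0
t=5: arr=2 -> substrate=1 bound=4 product=0
t=6: arr=3 -> substrate=1 bound=4 product=3
t=7: arr=0 -> substrate=0 bound=4 product=4
t=8: arr=2 -> substrate=0 bound=3 product=7
t=9: arr=3 -> substrate=1 bound=4 product=8
t=10: arr=2 -> substrate=1 bound=4 product=10
t=11: arr=2 -> substrate=1 bound=4 product=12

Answer: 12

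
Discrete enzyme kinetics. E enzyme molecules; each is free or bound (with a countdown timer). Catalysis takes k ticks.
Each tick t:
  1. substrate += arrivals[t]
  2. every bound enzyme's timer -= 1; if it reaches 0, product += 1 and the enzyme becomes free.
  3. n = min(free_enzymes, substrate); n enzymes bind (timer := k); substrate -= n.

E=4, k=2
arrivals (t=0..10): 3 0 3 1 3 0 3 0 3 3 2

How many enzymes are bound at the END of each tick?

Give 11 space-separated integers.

Answer: 3 3 3 4 4 3 3 3 3 4 4

Derivation:
t=0: arr=3 -> substrate=0 bound=3 product=0
t=1: arr=0 -> substrate=0 bound=3 product=0
t=2: arr=3 -> substrate=0 bound=3 product=3
t=3: arr=1 -> substrate=0 bound=4 product=3
t=4: arr=3 -> substrate=0 bound=4 product=6
t=5: arr=0 -> substrate=0 bound=3 product=7
t=6: arr=3 -> substrate=0 bound=3 product=10
t=7: arr=0 -> substrate=0 bound=3 product=10
t=8: arr=3 -> substrate=0 bound=3 product=13
t=9: arr=3 -> substrate=2 bound=4 product=13
t=10: arr=2 -> substrate=1 bound=4 product=16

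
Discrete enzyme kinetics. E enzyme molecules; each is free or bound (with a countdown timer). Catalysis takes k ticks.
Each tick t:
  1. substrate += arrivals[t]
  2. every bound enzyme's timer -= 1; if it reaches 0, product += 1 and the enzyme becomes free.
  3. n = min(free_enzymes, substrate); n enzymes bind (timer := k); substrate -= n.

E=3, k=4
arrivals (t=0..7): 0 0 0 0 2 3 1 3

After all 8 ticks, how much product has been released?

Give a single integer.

Answer: 0

Derivation:
t=0: arr=0 -> substrate=0 bound=0 product=0
t=1: arr=0 -> substrate=0 bound=0 product=0
t=2: arr=0 -> substrate=0 bound=0 product=0
t=3: arr=0 -> substrate=0 bound=0 product=0
t=4: arr=2 -> substrate=0 bound=2 product=0
t=5: arr=3 -> substrate=2 bound=3 product=0
t=6: arr=1 -> substrate=3 bound=3 product=0
t=7: arr=3 -> substrate=6 bound=3 product=0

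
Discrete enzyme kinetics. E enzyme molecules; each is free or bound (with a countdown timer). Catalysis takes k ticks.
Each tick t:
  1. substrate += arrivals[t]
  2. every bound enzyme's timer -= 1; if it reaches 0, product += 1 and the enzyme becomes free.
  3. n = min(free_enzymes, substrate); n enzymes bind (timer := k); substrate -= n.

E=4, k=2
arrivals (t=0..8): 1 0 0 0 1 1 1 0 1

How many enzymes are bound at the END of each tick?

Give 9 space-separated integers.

t=0: arr=1 -> substrate=0 bound=1 product=0
t=1: arr=0 -> substrate=0 bound=1 product=0
t=2: arr=0 -> substrate=0 bound=0 product=1
t=3: arr=0 -> substrate=0 bound=0 product=1
t=4: arr=1 -> substrate=0 bound=1 product=1
t=5: arr=1 -> substrate=0 bound=2 product=1
t=6: arr=1 -> substrate=0 bound=2 product=2
t=7: arr=0 -> substrate=0 bound=1 product=3
t=8: arr=1 -> substrate=0 bound=1 product=4

Answer: 1 1 0 0 1 2 2 1 1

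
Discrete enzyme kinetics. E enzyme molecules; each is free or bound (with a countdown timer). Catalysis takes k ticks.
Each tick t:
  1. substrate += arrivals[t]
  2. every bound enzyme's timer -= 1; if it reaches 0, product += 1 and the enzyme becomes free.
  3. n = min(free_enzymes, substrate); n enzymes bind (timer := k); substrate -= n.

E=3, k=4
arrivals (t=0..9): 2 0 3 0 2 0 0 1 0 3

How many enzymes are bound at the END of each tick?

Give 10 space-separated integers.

Answer: 2 2 3 3 3 3 3 3 3 3

Derivation:
t=0: arr=2 -> substrate=0 bound=2 product=0
t=1: arr=0 -> substrate=0 bound=2 product=0
t=2: arr=3 -> substrate=2 bound=3 product=0
t=3: arr=0 -> substrate=2 bound=3 product=0
t=4: arr=2 -> substrate=2 bound=3 product=2
t=5: arr=0 -> substrate=2 bound=3 product=2
t=6: arr=0 -> substrate=1 bound=3 product=3
t=7: arr=1 -> substrate=2 bound=3 product=3
t=8: arr=0 -> substrate=0 bound=3 product=5
t=9: arr=3 -> substrate=3 bound=3 product=5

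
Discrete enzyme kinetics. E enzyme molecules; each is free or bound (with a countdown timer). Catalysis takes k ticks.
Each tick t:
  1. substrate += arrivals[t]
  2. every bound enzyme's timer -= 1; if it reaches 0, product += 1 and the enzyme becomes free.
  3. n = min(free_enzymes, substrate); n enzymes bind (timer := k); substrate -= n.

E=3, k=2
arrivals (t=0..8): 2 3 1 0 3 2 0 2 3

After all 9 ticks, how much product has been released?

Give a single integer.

t=0: arr=2 -> substrate=0 bound=2 product=0
t=1: arr=3 -> substrate=2 bound=3 product=0
t=2: arr=1 -> substrate=1 bound=3 product=2
t=3: arr=0 -> substrate=0 bound=3 product=3
t=4: arr=3 -> substrate=1 bound=3 product=5
t=5: arr=2 -> substrate=2 bound=3 product=6
t=6: arr=0 -> substrate=0 bound=3 product=8
t=7: arr=2 -> substrate=1 bound=3 product=9
t=8: arr=3 -> substrate=2 bound=3 product=11

Answer: 11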